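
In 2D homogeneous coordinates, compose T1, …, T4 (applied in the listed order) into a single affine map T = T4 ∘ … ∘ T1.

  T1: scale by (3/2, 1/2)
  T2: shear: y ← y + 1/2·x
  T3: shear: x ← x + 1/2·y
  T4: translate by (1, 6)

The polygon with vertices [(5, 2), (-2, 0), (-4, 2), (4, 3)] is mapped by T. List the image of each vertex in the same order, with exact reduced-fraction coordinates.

T1 scale by (3/2, 1/2): (5, 2) → (15/2, 1); (-2, 0) → (-3, 0); (-4, 2) → (-6, 1); (4, 3) → (6, 3/2)
T2 shear: y ← y + 1/2·x: (15/2, 1) → (15/2, 19/4); (-3, 0) → (-3, -3/2); (-6, 1) → (-6, -2); (6, 3/2) → (6, 9/2)
T3 shear: x ← x + 1/2·y: (15/2, 19/4) → (79/8, 19/4); (-3, -3/2) → (-15/4, -3/2); (-6, -2) → (-7, -2); (6, 9/2) → (33/4, 9/2)
T4 translate by (1, 6): (79/8, 19/4) → (87/8, 43/4); (-15/4, -3/2) → (-11/4, 9/2); (-7, -2) → (-6, 4); (33/4, 9/2) → (37/4, 21/2)

image vertices: (87/8, 43/4), (-11/4, 9/2), (-6, 4), (37/4, 21/2)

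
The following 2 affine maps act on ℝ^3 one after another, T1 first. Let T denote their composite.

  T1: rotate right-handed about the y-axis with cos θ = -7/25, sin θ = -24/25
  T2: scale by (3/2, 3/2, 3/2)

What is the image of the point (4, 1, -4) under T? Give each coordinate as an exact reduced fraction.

T(p) = (102/25, 3/2, 186/25)

T1 rotate right-handed about the y-axis with cos θ = -7/25, sin θ = -24/25: (4, 1, -4) → (68/25, 1, 124/25)
T2 scale by (3/2, 3/2, 3/2): (68/25, 1, 124/25) → (102/25, 3/2, 186/25)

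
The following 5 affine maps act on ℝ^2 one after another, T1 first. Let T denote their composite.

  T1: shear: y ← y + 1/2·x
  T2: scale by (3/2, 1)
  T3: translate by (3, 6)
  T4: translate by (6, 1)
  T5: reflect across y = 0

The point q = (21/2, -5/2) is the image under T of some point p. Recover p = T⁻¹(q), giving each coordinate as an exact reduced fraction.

p = (1, -5)

T1 = [1 0 0; 1/2 1 0; 0 0 1]
T2·T1 = [3/2 0 0; 1/2 1 0; 0 0 1]
T3·…·T1 = [3/2 0 3; 1/2 1 6; 0 0 1]
T4·…·T1 = [3/2 0 9; 1/2 1 7; 0 0 1]
T5·…·T1 = [3/2 0 9; -1/2 -1 -7; 0 0 1]
det M = -3/2; M⁻¹ = [2/3 0 -6; -1/3 -1 -4; 0 0 1]
M⁻¹ · (21/2, -5/2)ᵀ = (1, -5)ᵀ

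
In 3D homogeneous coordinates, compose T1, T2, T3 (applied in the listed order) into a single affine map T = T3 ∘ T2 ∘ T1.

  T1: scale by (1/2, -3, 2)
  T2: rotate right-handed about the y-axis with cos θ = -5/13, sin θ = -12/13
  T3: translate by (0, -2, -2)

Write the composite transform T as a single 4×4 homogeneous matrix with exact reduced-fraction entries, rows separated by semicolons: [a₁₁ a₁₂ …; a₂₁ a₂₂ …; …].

T = [-5/26 0 -24/13 0; 0 -3 0 -2; 6/13 0 -10/13 -2; 0 0 0 1]

T1 = [1/2 0 0 0; 0 -3 0 0; 0 0 2 0; 0 0 0 1]
T2·T1 = [-5/26 0 -24/13 0; 0 -3 0 0; 6/13 0 -10/13 0; 0 0 0 1]
T3·…·T1 = [-5/26 0 -24/13 0; 0 -3 0 -2; 6/13 0 -10/13 -2; 0 0 0 1]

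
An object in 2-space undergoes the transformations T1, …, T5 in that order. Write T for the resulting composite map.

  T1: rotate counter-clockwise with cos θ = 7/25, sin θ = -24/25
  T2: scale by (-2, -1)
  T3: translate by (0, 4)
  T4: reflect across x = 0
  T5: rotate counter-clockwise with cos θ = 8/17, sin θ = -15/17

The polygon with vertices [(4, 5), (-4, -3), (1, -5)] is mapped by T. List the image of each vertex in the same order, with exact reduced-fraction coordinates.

T1 rotate counter-clockwise with cos θ = 7/25, sin θ = -24/25: (4, 5) → (148/25, -61/25); (-4, -3) → (-4, 3); (1, -5) → (-113/25, -59/25)
T2 scale by (-2, -1): (148/25, -61/25) → (-296/25, 61/25); (-4, 3) → (8, -3); (-113/25, -59/25) → (226/25, 59/25)
T3 translate by (0, 4): (-296/25, 61/25) → (-296/25, 161/25); (8, -3) → (8, 1); (226/25, 59/25) → (226/25, 159/25)
T4 reflect across x = 0: (-296/25, 161/25) → (296/25, 161/25); (8, 1) → (-8, 1); (226/25, 159/25) → (-226/25, 159/25)
T5 rotate counter-clockwise with cos θ = 8/17, sin θ = -15/17: (296/25, 161/25) → (4783/425, -3152/425); (-8, 1) → (-49/17, 128/17); (-226/25, 159/25) → (577/425, 4662/425)

image vertices: (4783/425, -3152/425), (-49/17, 128/17), (577/425, 4662/425)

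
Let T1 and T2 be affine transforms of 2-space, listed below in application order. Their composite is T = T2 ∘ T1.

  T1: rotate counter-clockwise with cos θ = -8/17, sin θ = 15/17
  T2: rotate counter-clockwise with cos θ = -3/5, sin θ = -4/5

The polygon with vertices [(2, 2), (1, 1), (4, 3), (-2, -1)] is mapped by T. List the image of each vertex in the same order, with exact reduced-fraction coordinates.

image vertices: (194/85, 142/85), (97/85, 71/85), (75/17, 40/17), (-181/85, -58/85)

T1 rotate counter-clockwise with cos θ = -8/17, sin θ = 15/17: (2, 2) → (-46/17, 14/17); (1, 1) → (-23/17, 7/17); (4, 3) → (-77/17, 36/17); (-2, -1) → (31/17, -22/17)
T2 rotate counter-clockwise with cos θ = -3/5, sin θ = -4/5: (-46/17, 14/17) → (194/85, 142/85); (-23/17, 7/17) → (97/85, 71/85); (-77/17, 36/17) → (75/17, 40/17); (31/17, -22/17) → (-181/85, -58/85)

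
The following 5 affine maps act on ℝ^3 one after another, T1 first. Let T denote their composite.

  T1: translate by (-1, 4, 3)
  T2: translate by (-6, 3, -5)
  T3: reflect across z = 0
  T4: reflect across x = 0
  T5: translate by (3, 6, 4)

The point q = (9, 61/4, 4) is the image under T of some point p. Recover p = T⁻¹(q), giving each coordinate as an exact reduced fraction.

p = (1, 9/4, 2)

T1 = [1 0 0 -1; 0 1 0 4; 0 0 1 3; 0 0 0 1]
T2·T1 = [1 0 0 -7; 0 1 0 7; 0 0 1 -2; 0 0 0 1]
T3·…·T1 = [1 0 0 -7; 0 1 0 7; 0 0 -1 2; 0 0 0 1]
T4·…·T1 = [-1 0 0 7; 0 1 0 7; 0 0 -1 2; 0 0 0 1]
T5·…·T1 = [-1 0 0 10; 0 1 0 13; 0 0 -1 6; 0 0 0 1]
det M = 1; M⁻¹ = [-1 0 0 10; 0 1 0 -13; 0 0 -1 6; 0 0 0 1]
M⁻¹ · (9, 61/4, 4)ᵀ = (1, 9/4, 2)ᵀ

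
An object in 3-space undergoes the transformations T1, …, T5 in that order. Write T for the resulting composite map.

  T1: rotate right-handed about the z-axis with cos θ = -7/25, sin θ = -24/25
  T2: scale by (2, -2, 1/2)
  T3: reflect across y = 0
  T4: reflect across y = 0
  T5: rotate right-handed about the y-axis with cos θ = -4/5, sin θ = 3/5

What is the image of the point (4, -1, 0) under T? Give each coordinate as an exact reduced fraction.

T(p) = (416/125, 178/25, 312/125)

T1 rotate right-handed about the z-axis with cos θ = -7/25, sin θ = -24/25: (4, -1, 0) → (-52/25, -89/25, 0)
T2 scale by (2, -2, 1/2): (-52/25, -89/25, 0) → (-104/25, 178/25, 0)
T3 reflect across y = 0: (-104/25, 178/25, 0) → (-104/25, -178/25, 0)
T4 reflect across y = 0: (-104/25, -178/25, 0) → (-104/25, 178/25, 0)
T5 rotate right-handed about the y-axis with cos θ = -4/5, sin θ = 3/5: (-104/25, 178/25, 0) → (416/125, 178/25, 312/125)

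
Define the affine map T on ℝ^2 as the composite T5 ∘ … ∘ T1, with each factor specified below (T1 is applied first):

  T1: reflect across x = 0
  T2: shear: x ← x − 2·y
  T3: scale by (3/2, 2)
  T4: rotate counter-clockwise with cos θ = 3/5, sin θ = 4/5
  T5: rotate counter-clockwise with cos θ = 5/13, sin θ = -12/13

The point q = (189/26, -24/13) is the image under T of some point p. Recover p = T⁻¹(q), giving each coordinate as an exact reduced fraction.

p = (-5, 0)

T1 = [-1 0 0; 0 1 0; 0 0 1]
T2·T1 = [-1 -2 0; 0 1 0; 0 0 1]
T3·…·T1 = [-3/2 -3 0; 0 2 0; 0 0 1]
T4·…·T1 = [-9/10 -17/5 0; -6/5 -6/5 0; 0 0 1]
T5·…·T1 = [-189/130 -157/65 0; 24/65 174/65 0; 0 0 1]
det M = -3; M⁻¹ = [-58/65 -157/195 0; 8/65 63/130 0; 0 0 1]
M⁻¹ · (189/26, -24/13)ᵀ = (-5, 0)ᵀ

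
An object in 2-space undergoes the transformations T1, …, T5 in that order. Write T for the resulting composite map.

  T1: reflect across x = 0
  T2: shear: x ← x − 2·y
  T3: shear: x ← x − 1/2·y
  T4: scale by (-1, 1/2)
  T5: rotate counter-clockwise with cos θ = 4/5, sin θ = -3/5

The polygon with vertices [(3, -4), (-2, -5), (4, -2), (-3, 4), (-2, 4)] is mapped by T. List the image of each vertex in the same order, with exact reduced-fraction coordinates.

image vertices: (-34/5, 13/5), (-131/10, 67/10), (-7/5, -1/5), (34/5, -13/5), (38/5, -16/5)

T1 reflect across x = 0: (3, -4) → (-3, -4); (-2, -5) → (2, -5); (4, -2) → (-4, -2); (-3, 4) → (3, 4); (-2, 4) → (2, 4)
T2 shear: x ← x − 2·y: (-3, -4) → (5, -4); (2, -5) → (12, -5); (-4, -2) → (0, -2); (3, 4) → (-5, 4); (2, 4) → (-6, 4)
T3 shear: x ← x − 1/2·y: (5, -4) → (7, -4); (12, -5) → (29/2, -5); (0, -2) → (1, -2); (-5, 4) → (-7, 4); (-6, 4) → (-8, 4)
T4 scale by (-1, 1/2): (7, -4) → (-7, -2); (29/2, -5) → (-29/2, -5/2); (1, -2) → (-1, -1); (-7, 4) → (7, 2); (-8, 4) → (8, 2)
T5 rotate counter-clockwise with cos θ = 4/5, sin θ = -3/5: (-7, -2) → (-34/5, 13/5); (-29/2, -5/2) → (-131/10, 67/10); (-1, -1) → (-7/5, -1/5); (7, 2) → (34/5, -13/5); (8, 2) → (38/5, -16/5)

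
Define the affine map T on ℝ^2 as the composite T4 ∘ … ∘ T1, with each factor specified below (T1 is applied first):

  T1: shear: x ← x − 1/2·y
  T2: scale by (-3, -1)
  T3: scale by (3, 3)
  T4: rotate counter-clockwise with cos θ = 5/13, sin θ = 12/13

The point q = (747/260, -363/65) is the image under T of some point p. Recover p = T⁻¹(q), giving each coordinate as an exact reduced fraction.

T1 = [1 -1/2 0; 0 1 0; 0 0 1]
T2·T1 = [-3 3/2 0; 0 -1 0; 0 0 1]
T3·…·T1 = [-9 9/2 0; 0 -3 0; 0 0 1]
T4·…·T1 = [-45/13 9/2 0; -108/13 3 0; 0 0 1]
det M = 27; M⁻¹ = [1/9 -1/6 0; 4/13 -5/39 0; 0 0 1]
M⁻¹ · (747/260, -363/65)ᵀ = (5/4, 8/5)ᵀ

p = (5/4, 8/5)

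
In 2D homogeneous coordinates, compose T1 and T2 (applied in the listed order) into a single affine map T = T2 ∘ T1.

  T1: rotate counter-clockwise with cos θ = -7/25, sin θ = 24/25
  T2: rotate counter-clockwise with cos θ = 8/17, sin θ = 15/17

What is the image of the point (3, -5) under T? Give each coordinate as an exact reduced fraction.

T(p) = (-813/425, 2341/425)

T1 rotate counter-clockwise with cos θ = -7/25, sin θ = 24/25: (3, -5) → (99/25, 107/25)
T2 rotate counter-clockwise with cos θ = 8/17, sin θ = 15/17: (99/25, 107/25) → (-813/425, 2341/425)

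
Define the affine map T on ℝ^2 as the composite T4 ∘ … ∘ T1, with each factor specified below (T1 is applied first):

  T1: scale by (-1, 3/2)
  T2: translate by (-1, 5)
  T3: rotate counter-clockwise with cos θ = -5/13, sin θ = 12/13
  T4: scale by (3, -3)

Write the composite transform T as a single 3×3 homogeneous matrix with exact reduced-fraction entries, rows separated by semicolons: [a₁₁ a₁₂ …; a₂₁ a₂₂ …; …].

T = [15/13 -54/13 -165/13; 36/13 45/26 111/13; 0 0 1]

T1 = [-1 0 0; 0 3/2 0; 0 0 1]
T2·T1 = [-1 0 -1; 0 3/2 5; 0 0 1]
T3·…·T1 = [5/13 -18/13 -55/13; -12/13 -15/26 -37/13; 0 0 1]
T4·…·T1 = [15/13 -54/13 -165/13; 36/13 45/26 111/13; 0 0 1]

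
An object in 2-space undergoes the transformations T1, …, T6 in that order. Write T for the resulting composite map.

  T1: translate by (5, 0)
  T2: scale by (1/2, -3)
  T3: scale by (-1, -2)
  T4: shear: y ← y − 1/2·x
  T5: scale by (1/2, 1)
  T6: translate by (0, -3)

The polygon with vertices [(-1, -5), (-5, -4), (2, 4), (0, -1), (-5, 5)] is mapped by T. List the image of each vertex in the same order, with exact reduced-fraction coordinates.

T1 translate by (5, 0): (-1, -5) → (4, -5); (-5, -4) → (0, -4); (2, 4) → (7, 4); (0, -1) → (5, -1); (-5, 5) → (0, 5)
T2 scale by (1/2, -3): (4, -5) → (2, 15); (0, -4) → (0, 12); (7, 4) → (7/2, -12); (5, -1) → (5/2, 3); (0, 5) → (0, -15)
T3 scale by (-1, -2): (2, 15) → (-2, -30); (0, 12) → (0, -24); (7/2, -12) → (-7/2, 24); (5/2, 3) → (-5/2, -6); (0, -15) → (0, 30)
T4 shear: y ← y − 1/2·x: (-2, -30) → (-2, -29); (0, -24) → (0, -24); (-7/2, 24) → (-7/2, 103/4); (-5/2, -6) → (-5/2, -19/4); (0, 30) → (0, 30)
T5 scale by (1/2, 1): (-2, -29) → (-1, -29); (0, -24) → (0, -24); (-7/2, 103/4) → (-7/4, 103/4); (-5/2, -19/4) → (-5/4, -19/4); (0, 30) → (0, 30)
T6 translate by (0, -3): (-1, -29) → (-1, -32); (0, -24) → (0, -27); (-7/4, 103/4) → (-7/4, 91/4); (-5/4, -19/4) → (-5/4, -31/4); (0, 30) → (0, 27)

image vertices: (-1, -32), (0, -27), (-7/4, 91/4), (-5/4, -31/4), (0, 27)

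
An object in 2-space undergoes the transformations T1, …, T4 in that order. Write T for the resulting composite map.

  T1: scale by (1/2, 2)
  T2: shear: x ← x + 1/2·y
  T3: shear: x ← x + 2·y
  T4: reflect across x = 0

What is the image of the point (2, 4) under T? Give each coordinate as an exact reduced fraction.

T1 scale by (1/2, 2): (2, 4) → (1, 8)
T2 shear: x ← x + 1/2·y: (1, 8) → (5, 8)
T3 shear: x ← x + 2·y: (5, 8) → (21, 8)
T4 reflect across x = 0: (21, 8) → (-21, 8)

T(p) = (-21, 8)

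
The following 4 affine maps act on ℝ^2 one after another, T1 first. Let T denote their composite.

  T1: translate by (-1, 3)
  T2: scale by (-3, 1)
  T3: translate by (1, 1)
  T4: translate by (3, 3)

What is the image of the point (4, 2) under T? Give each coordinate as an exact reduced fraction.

T(p) = (-5, 9)

T1 translate by (-1, 3): (4, 2) → (3, 5)
T2 scale by (-3, 1): (3, 5) → (-9, 5)
T3 translate by (1, 1): (-9, 5) → (-8, 6)
T4 translate by (3, 3): (-8, 6) → (-5, 9)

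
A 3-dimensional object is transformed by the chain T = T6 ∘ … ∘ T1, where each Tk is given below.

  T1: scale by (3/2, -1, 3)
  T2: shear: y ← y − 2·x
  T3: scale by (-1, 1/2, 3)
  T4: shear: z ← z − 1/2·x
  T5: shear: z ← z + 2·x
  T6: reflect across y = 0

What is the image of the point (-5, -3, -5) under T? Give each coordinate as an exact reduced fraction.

T(p) = (15/2, -9, -135/4)

T1 scale by (3/2, -1, 3): (-5, -3, -5) → (-15/2, 3, -15)
T2 shear: y ← y − 2·x: (-15/2, 3, -15) → (-15/2, 18, -15)
T3 scale by (-1, 1/2, 3): (-15/2, 18, -15) → (15/2, 9, -45)
T4 shear: z ← z − 1/2·x: (15/2, 9, -45) → (15/2, 9, -195/4)
T5 shear: z ← z + 2·x: (15/2, 9, -195/4) → (15/2, 9, -135/4)
T6 reflect across y = 0: (15/2, 9, -135/4) → (15/2, -9, -135/4)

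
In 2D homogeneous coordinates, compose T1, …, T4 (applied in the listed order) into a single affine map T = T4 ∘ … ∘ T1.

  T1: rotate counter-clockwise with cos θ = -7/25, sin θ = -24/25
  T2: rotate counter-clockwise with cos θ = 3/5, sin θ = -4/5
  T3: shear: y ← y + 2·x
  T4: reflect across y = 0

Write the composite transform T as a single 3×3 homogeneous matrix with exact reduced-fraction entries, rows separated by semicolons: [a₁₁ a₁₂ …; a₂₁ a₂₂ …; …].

T = [-117/125 44/125 0; 278/125 29/125 0; 0 0 1]

T1 = [-7/25 24/25 0; -24/25 -7/25 0; 0 0 1]
T2·T1 = [-117/125 44/125 0; -44/125 -117/125 0; 0 0 1]
T3·…·T1 = [-117/125 44/125 0; -278/125 -29/125 0; 0 0 1]
T4·…·T1 = [-117/125 44/125 0; 278/125 29/125 0; 0 0 1]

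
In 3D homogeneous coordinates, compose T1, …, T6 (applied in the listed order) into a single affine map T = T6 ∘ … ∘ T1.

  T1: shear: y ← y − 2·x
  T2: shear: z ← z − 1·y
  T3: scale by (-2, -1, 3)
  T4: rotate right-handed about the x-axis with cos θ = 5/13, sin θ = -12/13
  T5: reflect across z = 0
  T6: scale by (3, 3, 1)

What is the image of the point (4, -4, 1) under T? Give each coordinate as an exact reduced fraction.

T(p) = (-24, 1584/13, -51/13)

T1 shear: y ← y − 2·x: (4, -4, 1) → (4, -12, 1)
T2 shear: z ← z − 1·y: (4, -12, 1) → (4, -12, 13)
T3 scale by (-2, -1, 3): (4, -12, 13) → (-8, 12, 39)
T4 rotate right-handed about the x-axis with cos θ = 5/13, sin θ = -12/13: (-8, 12, 39) → (-8, 528/13, 51/13)
T5 reflect across z = 0: (-8, 528/13, 51/13) → (-8, 528/13, -51/13)
T6 scale by (3, 3, 1): (-8, 528/13, -51/13) → (-24, 1584/13, -51/13)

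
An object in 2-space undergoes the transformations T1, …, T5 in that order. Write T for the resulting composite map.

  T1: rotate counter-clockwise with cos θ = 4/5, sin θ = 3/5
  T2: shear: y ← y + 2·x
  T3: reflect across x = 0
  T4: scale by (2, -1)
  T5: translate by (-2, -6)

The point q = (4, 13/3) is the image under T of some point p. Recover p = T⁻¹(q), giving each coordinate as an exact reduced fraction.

T1 = [4/5 -3/5 0; 3/5 4/5 0; 0 0 1]
T2·T1 = [4/5 -3/5 0; 11/5 -2/5 0; 0 0 1]
T3·…·T1 = [-4/5 3/5 0; 11/5 -2/5 0; 0 0 1]
T4·…·T1 = [-8/5 6/5 0; -11/5 2/5 0; 0 0 1]
T5·…·T1 = [-8/5 6/5 -2; -11/5 2/5 -6; 0 0 1]
det M = 2; M⁻¹ = [1/5 -3/5 -16/5; 11/10 -4/5 -13/5; 0 0 1]
M⁻¹ · (4, 13/3)ᵀ = (-5, -5/3)ᵀ

p = (-5, -5/3)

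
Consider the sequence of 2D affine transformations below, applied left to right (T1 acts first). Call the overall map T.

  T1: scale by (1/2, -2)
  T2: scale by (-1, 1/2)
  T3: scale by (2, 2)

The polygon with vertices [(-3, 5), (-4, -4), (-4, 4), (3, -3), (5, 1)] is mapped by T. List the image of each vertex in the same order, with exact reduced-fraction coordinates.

image vertices: (3, -10), (4, 8), (4, -8), (-3, 6), (-5, -2)

T1 scale by (1/2, -2): (-3, 5) → (-3/2, -10); (-4, -4) → (-2, 8); (-4, 4) → (-2, -8); (3, -3) → (3/2, 6); (5, 1) → (5/2, -2)
T2 scale by (-1, 1/2): (-3/2, -10) → (3/2, -5); (-2, 8) → (2, 4); (-2, -8) → (2, -4); (3/2, 6) → (-3/2, 3); (5/2, -2) → (-5/2, -1)
T3 scale by (2, 2): (3/2, -5) → (3, -10); (2, 4) → (4, 8); (2, -4) → (4, -8); (-3/2, 3) → (-3, 6); (-5/2, -1) → (-5, -2)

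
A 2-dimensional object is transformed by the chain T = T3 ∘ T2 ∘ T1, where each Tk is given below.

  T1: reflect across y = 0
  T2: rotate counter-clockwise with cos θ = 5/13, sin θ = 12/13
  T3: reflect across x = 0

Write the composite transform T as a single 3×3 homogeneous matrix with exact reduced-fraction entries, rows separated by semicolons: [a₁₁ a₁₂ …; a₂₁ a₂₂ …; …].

T = [-5/13 -12/13 0; 12/13 -5/13 0; 0 0 1]

T1 = [1 0 0; 0 -1 0; 0 0 1]
T2·T1 = [5/13 12/13 0; 12/13 -5/13 0; 0 0 1]
T3·…·T1 = [-5/13 -12/13 0; 12/13 -5/13 0; 0 0 1]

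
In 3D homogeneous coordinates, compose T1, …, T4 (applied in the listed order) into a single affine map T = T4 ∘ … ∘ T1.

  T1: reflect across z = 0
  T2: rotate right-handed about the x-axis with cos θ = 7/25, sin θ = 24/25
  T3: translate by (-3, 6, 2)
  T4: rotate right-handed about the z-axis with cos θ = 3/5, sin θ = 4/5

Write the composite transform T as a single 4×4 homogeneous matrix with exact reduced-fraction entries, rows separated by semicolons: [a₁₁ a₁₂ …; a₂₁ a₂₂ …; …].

T = [3/5 -28/125 -96/125 -33/5; 4/5 21/125 72/125 6/5; 0 24/25 -7/25 2; 0 0 0 1]

T1 = [1 0 0 0; 0 1 0 0; 0 0 -1 0; 0 0 0 1]
T2·T1 = [1 0 0 0; 0 7/25 24/25 0; 0 24/25 -7/25 0; 0 0 0 1]
T3·…·T1 = [1 0 0 -3; 0 7/25 24/25 6; 0 24/25 -7/25 2; 0 0 0 1]
T4·…·T1 = [3/5 -28/125 -96/125 -33/5; 4/5 21/125 72/125 6/5; 0 24/25 -7/25 2; 0 0 0 1]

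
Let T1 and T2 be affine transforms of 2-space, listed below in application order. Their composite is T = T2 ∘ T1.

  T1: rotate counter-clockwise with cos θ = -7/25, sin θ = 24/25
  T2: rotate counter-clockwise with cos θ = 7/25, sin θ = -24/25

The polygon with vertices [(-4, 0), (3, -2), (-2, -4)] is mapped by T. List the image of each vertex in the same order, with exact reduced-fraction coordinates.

image vertices: (-2108/625, -1344/625), (2253/625, -46/625), (58/125, -556/125)

T1 rotate counter-clockwise with cos θ = -7/25, sin θ = 24/25: (-4, 0) → (28/25, -96/25); (3, -2) → (27/25, 86/25); (-2, -4) → (22/5, -4/5)
T2 rotate counter-clockwise with cos θ = 7/25, sin θ = -24/25: (28/25, -96/25) → (-2108/625, -1344/625); (27/25, 86/25) → (2253/625, -46/625); (22/5, -4/5) → (58/125, -556/125)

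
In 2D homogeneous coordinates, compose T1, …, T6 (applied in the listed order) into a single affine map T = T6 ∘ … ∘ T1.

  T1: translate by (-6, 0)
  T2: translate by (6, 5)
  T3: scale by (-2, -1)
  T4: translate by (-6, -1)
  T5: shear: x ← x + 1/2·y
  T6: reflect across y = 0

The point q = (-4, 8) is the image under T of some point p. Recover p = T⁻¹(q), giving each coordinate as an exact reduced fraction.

p = (-3, 2)

T1 = [1 0 -6; 0 1 0; 0 0 1]
T2·T1 = [1 0 0; 0 1 5; 0 0 1]
T3·…·T1 = [-2 0 0; 0 -1 -5; 0 0 1]
T4·…·T1 = [-2 0 -6; 0 -1 -6; 0 0 1]
T5·…·T1 = [-2 -1/2 -9; 0 -1 -6; 0 0 1]
T6·…·T1 = [-2 -1/2 -9; 0 1 6; 0 0 1]
det M = -2; M⁻¹ = [-1/2 -1/4 -3; 0 1 -6; 0 0 1]
M⁻¹ · (-4, 8)ᵀ = (-3, 2)ᵀ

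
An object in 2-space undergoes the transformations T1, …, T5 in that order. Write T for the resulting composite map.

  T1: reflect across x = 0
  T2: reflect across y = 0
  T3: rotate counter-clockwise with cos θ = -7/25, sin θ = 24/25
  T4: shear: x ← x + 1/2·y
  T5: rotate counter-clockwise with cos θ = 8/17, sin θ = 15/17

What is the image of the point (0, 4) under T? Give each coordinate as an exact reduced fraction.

T1 reflect across x = 0: (0, 4) → (0, 4)
T2 reflect across y = 0: (0, 4) → (0, -4)
T3 rotate counter-clockwise with cos θ = -7/25, sin θ = 24/25: (0, -4) → (96/25, 28/25)
T4 shear: x ← x + 1/2·y: (96/25, 28/25) → (22/5, 28/25)
T5 rotate counter-clockwise with cos θ = 8/17, sin θ = 15/17: (22/5, 28/25) → (92/85, 1874/425)

T(p) = (92/85, 1874/425)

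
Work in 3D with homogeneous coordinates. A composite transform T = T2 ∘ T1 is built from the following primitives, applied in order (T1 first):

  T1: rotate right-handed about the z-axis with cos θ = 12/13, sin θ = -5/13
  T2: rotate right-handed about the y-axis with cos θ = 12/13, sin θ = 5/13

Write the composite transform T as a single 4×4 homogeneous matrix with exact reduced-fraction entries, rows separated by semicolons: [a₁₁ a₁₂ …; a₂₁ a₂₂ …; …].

T = [144/169 60/169 5/13 0; -5/13 12/13 0 0; -60/169 -25/169 12/13 0; 0 0 0 1]

T1 = [12/13 5/13 0 0; -5/13 12/13 0 0; 0 0 1 0; 0 0 0 1]
T2·T1 = [144/169 60/169 5/13 0; -5/13 12/13 0 0; -60/169 -25/169 12/13 0; 0 0 0 1]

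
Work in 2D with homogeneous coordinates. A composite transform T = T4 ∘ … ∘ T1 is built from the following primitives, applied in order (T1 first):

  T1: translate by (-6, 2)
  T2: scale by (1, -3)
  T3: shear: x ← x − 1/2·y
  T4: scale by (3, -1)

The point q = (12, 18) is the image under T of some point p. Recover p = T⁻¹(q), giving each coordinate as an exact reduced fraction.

p = (1, 4)

T1 = [1 0 -6; 0 1 2; 0 0 1]
T2·T1 = [1 0 -6; 0 -3 -6; 0 0 1]
T3·…·T1 = [1 3/2 -3; 0 -3 -6; 0 0 1]
T4·…·T1 = [3 9/2 -9; 0 3 6; 0 0 1]
det M = 9; M⁻¹ = [1/3 -1/2 6; 0 1/3 -2; 0 0 1]
M⁻¹ · (12, 18)ᵀ = (1, 4)ᵀ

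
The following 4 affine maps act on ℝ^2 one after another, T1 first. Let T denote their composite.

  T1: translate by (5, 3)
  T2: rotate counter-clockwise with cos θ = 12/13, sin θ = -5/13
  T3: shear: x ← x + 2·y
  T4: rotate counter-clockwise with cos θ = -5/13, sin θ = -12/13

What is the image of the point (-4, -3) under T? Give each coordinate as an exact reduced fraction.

T(p) = (-70/169, 1/169)

T1 translate by (5, 3): (-4, -3) → (1, 0)
T2 rotate counter-clockwise with cos θ = 12/13, sin θ = -5/13: (1, 0) → (12/13, -5/13)
T3 shear: x ← x + 2·y: (12/13, -5/13) → (2/13, -5/13)
T4 rotate counter-clockwise with cos θ = -5/13, sin θ = -12/13: (2/13, -5/13) → (-70/169, 1/169)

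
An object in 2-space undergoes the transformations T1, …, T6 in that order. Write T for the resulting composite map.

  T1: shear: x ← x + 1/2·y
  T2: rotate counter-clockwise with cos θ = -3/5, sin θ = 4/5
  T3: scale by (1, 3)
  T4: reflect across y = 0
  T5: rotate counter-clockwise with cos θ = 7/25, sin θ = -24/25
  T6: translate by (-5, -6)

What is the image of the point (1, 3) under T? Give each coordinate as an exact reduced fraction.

T1 shear: x ← x + 1/2·y: (1, 3) → (5/2, 3)
T2 rotate counter-clockwise with cos θ = -3/5, sin θ = 4/5: (5/2, 3) → (-39/10, 1/5)
T3 scale by (1, 3): (-39/10, 1/5) → (-39/10, 3/5)
T4 reflect across y = 0: (-39/10, 3/5) → (-39/10, -3/5)
T5 rotate counter-clockwise with cos θ = 7/25, sin θ = -24/25: (-39/10, -3/5) → (-417/250, 447/125)
T6 translate by (-5, -6): (-417/250, 447/125) → (-1667/250, -303/125)

T(p) = (-1667/250, -303/125)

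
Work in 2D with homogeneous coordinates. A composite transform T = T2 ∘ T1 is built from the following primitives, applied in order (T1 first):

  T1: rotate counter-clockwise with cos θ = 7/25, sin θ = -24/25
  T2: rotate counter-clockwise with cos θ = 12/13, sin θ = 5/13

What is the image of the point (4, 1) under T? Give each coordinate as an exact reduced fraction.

T1 rotate counter-clockwise with cos θ = 7/25, sin θ = -24/25: (4, 1) → (52/25, -89/25)
T2 rotate counter-clockwise with cos θ = 12/13, sin θ = 5/13: (52/25, -89/25) → (1069/325, -808/325)

T(p) = (1069/325, -808/325)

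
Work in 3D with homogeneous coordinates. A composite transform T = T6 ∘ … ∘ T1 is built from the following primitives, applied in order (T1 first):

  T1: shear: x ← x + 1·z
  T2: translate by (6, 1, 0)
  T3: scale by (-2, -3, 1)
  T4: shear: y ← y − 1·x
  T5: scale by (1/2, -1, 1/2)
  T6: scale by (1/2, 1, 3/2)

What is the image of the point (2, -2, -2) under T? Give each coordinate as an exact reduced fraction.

T(p) = (-3, -15, -3/2)

T1 shear: x ← x + 1·z: (2, -2, -2) → (0, -2, -2)
T2 translate by (6, 1, 0): (0, -2, -2) → (6, -1, -2)
T3 scale by (-2, -3, 1): (6, -1, -2) → (-12, 3, -2)
T4 shear: y ← y − 1·x: (-12, 3, -2) → (-12, 15, -2)
T5 scale by (1/2, -1, 1/2): (-12, 15, -2) → (-6, -15, -1)
T6 scale by (1/2, 1, 3/2): (-6, -15, -1) → (-3, -15, -3/2)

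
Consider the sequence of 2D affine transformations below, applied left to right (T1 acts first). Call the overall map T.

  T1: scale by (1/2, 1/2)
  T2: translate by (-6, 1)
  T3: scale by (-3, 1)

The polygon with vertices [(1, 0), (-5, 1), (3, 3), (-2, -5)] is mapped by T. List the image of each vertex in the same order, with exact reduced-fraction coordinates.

T1 scale by (1/2, 1/2): (1, 0) → (1/2, 0); (-5, 1) → (-5/2, 1/2); (3, 3) → (3/2, 3/2); (-2, -5) → (-1, -5/2)
T2 translate by (-6, 1): (1/2, 0) → (-11/2, 1); (-5/2, 1/2) → (-17/2, 3/2); (3/2, 3/2) → (-9/2, 5/2); (-1, -5/2) → (-7, -3/2)
T3 scale by (-3, 1): (-11/2, 1) → (33/2, 1); (-17/2, 3/2) → (51/2, 3/2); (-9/2, 5/2) → (27/2, 5/2); (-7, -3/2) → (21, -3/2)

image vertices: (33/2, 1), (51/2, 3/2), (27/2, 5/2), (21, -3/2)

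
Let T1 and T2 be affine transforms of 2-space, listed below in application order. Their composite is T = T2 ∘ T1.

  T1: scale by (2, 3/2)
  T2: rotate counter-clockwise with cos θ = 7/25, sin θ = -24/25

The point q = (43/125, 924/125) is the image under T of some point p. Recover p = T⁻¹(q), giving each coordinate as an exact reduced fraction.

T1 = [2 0 0; 0 3/2 0; 0 0 1]
T2·T1 = [14/25 36/25 0; -48/25 21/50 0; 0 0 1]
det M = 3; M⁻¹ = [7/50 -12/25 0; 16/25 14/75 0; 0 0 1]
M⁻¹ · (43/125, 924/125)ᵀ = (-7/2, 8/5)ᵀ

p = (-7/2, 8/5)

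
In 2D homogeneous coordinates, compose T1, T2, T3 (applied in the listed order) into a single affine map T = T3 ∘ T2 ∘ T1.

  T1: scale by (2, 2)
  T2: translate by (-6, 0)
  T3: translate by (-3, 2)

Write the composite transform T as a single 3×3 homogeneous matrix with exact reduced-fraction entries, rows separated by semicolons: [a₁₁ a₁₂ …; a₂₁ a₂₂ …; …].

T = [2 0 -9; 0 2 2; 0 0 1]

T1 = [2 0 0; 0 2 0; 0 0 1]
T2·T1 = [2 0 -6; 0 2 0; 0 0 1]
T3·…·T1 = [2 0 -9; 0 2 2; 0 0 1]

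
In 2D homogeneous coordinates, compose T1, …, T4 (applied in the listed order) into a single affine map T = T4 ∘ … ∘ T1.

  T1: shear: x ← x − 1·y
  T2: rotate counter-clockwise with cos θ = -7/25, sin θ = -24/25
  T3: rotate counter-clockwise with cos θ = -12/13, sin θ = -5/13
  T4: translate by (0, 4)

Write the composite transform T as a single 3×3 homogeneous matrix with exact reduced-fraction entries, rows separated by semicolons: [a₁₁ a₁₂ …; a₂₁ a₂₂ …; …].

T = [-36/325 -287/325 0; 323/325 -359/325 4; 0 0 1]

T1 = [1 -1 0; 0 1 0; 0 0 1]
T2·T1 = [-7/25 31/25 0; -24/25 17/25 0; 0 0 1]
T3·…·T1 = [-36/325 -287/325 0; 323/325 -359/325 0; 0 0 1]
T4·…·T1 = [-36/325 -287/325 0; 323/325 -359/325 4; 0 0 1]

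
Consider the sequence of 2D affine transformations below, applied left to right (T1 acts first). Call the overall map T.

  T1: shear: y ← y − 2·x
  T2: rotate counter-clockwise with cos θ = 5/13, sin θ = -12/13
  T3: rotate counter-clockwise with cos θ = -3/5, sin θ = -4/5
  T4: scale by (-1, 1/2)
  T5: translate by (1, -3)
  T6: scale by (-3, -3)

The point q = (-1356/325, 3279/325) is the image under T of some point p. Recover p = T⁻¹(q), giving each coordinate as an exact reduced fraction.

p = (1/5, 6/5)

T1 = [1 0 0; -2 1 0; 0 0 1]
T2·T1 = [-19/13 12/13 0; -22/13 5/13 0; 0 0 1]
T3·…·T1 = [-31/65 -16/65 0; 142/65 -63/65 0; 0 0 1]
T4·…·T1 = [31/65 16/65 0; 71/65 -63/130 0; 0 0 1]
T5·…·T1 = [31/65 16/65 1; 71/65 -63/130 -3; 0 0 1]
T6·…·T1 = [-93/65 -48/65 -3; -213/65 189/130 9; 0 0 1]
det M = -9/2; M⁻¹ = [-21/65 -32/195 33/65; -142/195 62/195 -328/65; 0 0 1]
M⁻¹ · (-1356/325, 3279/325)ᵀ = (1/5, 6/5)ᵀ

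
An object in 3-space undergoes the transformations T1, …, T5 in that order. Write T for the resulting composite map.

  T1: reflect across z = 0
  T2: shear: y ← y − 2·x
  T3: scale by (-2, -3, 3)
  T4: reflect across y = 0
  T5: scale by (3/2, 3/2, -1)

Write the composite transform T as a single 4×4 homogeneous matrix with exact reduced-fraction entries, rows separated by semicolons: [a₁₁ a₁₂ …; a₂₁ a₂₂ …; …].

T1 = [1 0 0 0; 0 1 0 0; 0 0 -1 0; 0 0 0 1]
T2·T1 = [1 0 0 0; -2 1 0 0; 0 0 -1 0; 0 0 0 1]
T3·…·T1 = [-2 0 0 0; 6 -3 0 0; 0 0 -3 0; 0 0 0 1]
T4·…·T1 = [-2 0 0 0; -6 3 0 0; 0 0 -3 0; 0 0 0 1]
T5·…·T1 = [-3 0 0 0; -9 9/2 0 0; 0 0 3 0; 0 0 0 1]

T = [-3 0 0 0; -9 9/2 0 0; 0 0 3 0; 0 0 0 1]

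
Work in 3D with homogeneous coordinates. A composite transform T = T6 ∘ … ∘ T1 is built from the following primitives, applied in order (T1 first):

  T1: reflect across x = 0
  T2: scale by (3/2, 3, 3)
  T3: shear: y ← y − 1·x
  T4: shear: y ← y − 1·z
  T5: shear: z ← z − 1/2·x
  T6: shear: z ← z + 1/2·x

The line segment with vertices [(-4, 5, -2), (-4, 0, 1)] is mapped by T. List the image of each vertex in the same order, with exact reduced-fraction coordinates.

T1 reflect across x = 0: (-4, 5, -2) → (4, 5, -2); (-4, 0, 1) → (4, 0, 1)
T2 scale by (3/2, 3, 3): (4, 5, -2) → (6, 15, -6); (4, 0, 1) → (6, 0, 3)
T3 shear: y ← y − 1·x: (6, 15, -6) → (6, 9, -6); (6, 0, 3) → (6, -6, 3)
T4 shear: y ← y − 1·z: (6, 9, -6) → (6, 15, -6); (6, -6, 3) → (6, -9, 3)
T5 shear: z ← z − 1/2·x: (6, 15, -6) → (6, 15, -9); (6, -9, 3) → (6, -9, 0)
T6 shear: z ← z + 1/2·x: (6, 15, -9) → (6, 15, -6); (6, -9, 0) → (6, -9, 3)

image vertices: (6, 15, -6), (6, -9, 3)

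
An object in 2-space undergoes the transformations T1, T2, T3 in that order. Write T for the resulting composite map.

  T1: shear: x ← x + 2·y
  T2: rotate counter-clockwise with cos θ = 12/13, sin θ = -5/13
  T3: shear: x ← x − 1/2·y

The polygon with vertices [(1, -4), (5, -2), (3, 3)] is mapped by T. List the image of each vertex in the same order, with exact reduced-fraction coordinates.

image vertices: (-15/2, -1), (33/26, -29/13), (255/26, -9/13)

T1 shear: x ← x + 2·y: (1, -4) → (-7, -4); (5, -2) → (1, -2); (3, 3) → (9, 3)
T2 rotate counter-clockwise with cos θ = 12/13, sin θ = -5/13: (-7, -4) → (-8, -1); (1, -2) → (2/13, -29/13); (9, 3) → (123/13, -9/13)
T3 shear: x ← x − 1/2·y: (-8, -1) → (-15/2, -1); (2/13, -29/13) → (33/26, -29/13); (123/13, -9/13) → (255/26, -9/13)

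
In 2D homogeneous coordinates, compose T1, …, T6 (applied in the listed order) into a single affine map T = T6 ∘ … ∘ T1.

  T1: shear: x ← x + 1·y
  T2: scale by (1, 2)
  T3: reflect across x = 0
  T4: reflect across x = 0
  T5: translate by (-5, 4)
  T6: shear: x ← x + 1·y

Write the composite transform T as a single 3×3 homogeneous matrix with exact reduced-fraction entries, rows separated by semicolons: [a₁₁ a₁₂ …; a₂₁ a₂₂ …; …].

T1 = [1 1 0; 0 1 0; 0 0 1]
T2·T1 = [1 1 0; 0 2 0; 0 0 1]
T3·…·T1 = [-1 -1 0; 0 2 0; 0 0 1]
T4·…·T1 = [1 1 0; 0 2 0; 0 0 1]
T5·…·T1 = [1 1 -5; 0 2 4; 0 0 1]
T6·…·T1 = [1 3 -1; 0 2 4; 0 0 1]

T = [1 3 -1; 0 2 4; 0 0 1]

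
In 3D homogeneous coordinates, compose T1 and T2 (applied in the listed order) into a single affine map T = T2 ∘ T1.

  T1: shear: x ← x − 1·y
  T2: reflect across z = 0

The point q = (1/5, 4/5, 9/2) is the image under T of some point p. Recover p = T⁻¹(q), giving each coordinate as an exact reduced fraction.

T1 = [1 -1 0 0; 0 1 0 0; 0 0 1 0; 0 0 0 1]
T2·T1 = [1 -1 0 0; 0 1 0 0; 0 0 -1 0; 0 0 0 1]
det M = -1; M⁻¹ = [1 1 0 0; 0 1 0 0; 0 0 -1 0; 0 0 0 1]
M⁻¹ · (1/5, 4/5, 9/2)ᵀ = (1, 4/5, -9/2)ᵀ

p = (1, 4/5, -9/2)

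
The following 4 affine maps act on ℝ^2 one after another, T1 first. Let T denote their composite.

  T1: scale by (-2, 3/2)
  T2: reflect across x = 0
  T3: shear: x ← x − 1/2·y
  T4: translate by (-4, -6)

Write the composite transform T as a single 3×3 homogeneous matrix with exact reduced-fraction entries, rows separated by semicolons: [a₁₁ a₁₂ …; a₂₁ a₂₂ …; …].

T1 = [-2 0 0; 0 3/2 0; 0 0 1]
T2·T1 = [2 0 0; 0 3/2 0; 0 0 1]
T3·…·T1 = [2 -3/4 0; 0 3/2 0; 0 0 1]
T4·…·T1 = [2 -3/4 -4; 0 3/2 -6; 0 0 1]

T = [2 -3/4 -4; 0 3/2 -6; 0 0 1]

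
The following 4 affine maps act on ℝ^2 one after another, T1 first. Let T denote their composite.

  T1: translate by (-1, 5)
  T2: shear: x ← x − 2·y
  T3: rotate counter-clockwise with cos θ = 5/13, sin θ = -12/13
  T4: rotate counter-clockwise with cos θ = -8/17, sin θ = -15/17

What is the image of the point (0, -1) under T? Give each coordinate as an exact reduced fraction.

T(p) = (1896/221, -1069/221)

T1 translate by (-1, 5): (0, -1) → (-1, 4)
T2 shear: x ← x − 2·y: (-1, 4) → (-9, 4)
T3 rotate counter-clockwise with cos θ = 5/13, sin θ = -12/13: (-9, 4) → (3/13, 128/13)
T4 rotate counter-clockwise with cos θ = -8/17, sin θ = -15/17: (3/13, 128/13) → (1896/221, -1069/221)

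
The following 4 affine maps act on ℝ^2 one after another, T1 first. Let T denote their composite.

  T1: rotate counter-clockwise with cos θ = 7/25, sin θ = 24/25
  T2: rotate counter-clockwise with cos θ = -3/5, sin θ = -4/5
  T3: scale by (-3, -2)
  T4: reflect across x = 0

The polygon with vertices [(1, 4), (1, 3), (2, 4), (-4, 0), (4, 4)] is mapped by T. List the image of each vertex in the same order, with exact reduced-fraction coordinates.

T1 rotate counter-clockwise with cos θ = 7/25, sin θ = 24/25: (1, 4) → (-89/25, 52/25); (1, 3) → (-13/5, 9/5); (2, 4) → (-82/25, 76/25); (-4, 0) → (-28/25, -96/25); (4, 4) → (-68/25, 124/25)
T2 rotate counter-clockwise with cos θ = -3/5, sin θ = -4/5: (-89/25, 52/25) → (19/5, 8/5); (-13/5, 9/5) → (3, 1); (-82/25, 76/25) → (22/5, 4/5); (-28/25, -96/25) → (-12/5, 16/5); (-68/25, 124/25) → (28/5, -4/5)
T3 scale by (-3, -2): (19/5, 8/5) → (-57/5, -16/5); (3, 1) → (-9, -2); (22/5, 4/5) → (-66/5, -8/5); (-12/5, 16/5) → (36/5, -32/5); (28/5, -4/5) → (-84/5, 8/5)
T4 reflect across x = 0: (-57/5, -16/5) → (57/5, -16/5); (-9, -2) → (9, -2); (-66/5, -8/5) → (66/5, -8/5); (36/5, -32/5) → (-36/5, -32/5); (-84/5, 8/5) → (84/5, 8/5)

image vertices: (57/5, -16/5), (9, -2), (66/5, -8/5), (-36/5, -32/5), (84/5, 8/5)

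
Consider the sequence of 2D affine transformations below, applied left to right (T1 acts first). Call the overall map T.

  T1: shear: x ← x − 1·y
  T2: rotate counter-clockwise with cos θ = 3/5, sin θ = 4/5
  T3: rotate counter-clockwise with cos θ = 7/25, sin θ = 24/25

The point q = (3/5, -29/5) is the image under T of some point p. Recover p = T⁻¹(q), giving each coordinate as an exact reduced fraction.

T1 = [1 -1 0; 0 1 0; 0 0 1]
T2·T1 = [3/5 -7/5 0; 4/5 -1/5 0; 0 0 1]
T3·…·T1 = [-3/5 -1/5 0; 4/5 -7/5 0; 0 0 1]
det M = 1; M⁻¹ = [-7/5 1/5 0; -4/5 -3/5 0; 0 0 1]
M⁻¹ · (3/5, -29/5)ᵀ = (-2, 3)ᵀ

p = (-2, 3)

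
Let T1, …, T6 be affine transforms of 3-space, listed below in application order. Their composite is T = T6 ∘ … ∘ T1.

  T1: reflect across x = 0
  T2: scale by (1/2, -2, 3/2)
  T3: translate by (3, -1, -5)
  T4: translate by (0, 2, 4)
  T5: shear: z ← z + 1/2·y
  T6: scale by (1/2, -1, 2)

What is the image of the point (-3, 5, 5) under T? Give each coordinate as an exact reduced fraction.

T1 reflect across x = 0: (-3, 5, 5) → (3, 5, 5)
T2 scale by (1/2, -2, 3/2): (3, 5, 5) → (3/2, -10, 15/2)
T3 translate by (3, -1, -5): (3/2, -10, 15/2) → (9/2, -11, 5/2)
T4 translate by (0, 2, 4): (9/2, -11, 5/2) → (9/2, -9, 13/2)
T5 shear: z ← z + 1/2·y: (9/2, -9, 13/2) → (9/2, -9, 2)
T6 scale by (1/2, -1, 2): (9/2, -9, 2) → (9/4, 9, 4)

T(p) = (9/4, 9, 4)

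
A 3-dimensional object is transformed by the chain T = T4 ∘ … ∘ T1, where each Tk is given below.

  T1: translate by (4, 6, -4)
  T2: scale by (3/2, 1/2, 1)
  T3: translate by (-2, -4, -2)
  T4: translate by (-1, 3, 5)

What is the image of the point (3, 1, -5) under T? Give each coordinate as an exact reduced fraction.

T1 translate by (4, 6, -4): (3, 1, -5) → (7, 7, -9)
T2 scale by (3/2, 1/2, 1): (7, 7, -9) → (21/2, 7/2, -9)
T3 translate by (-2, -4, -2): (21/2, 7/2, -9) → (17/2, -1/2, -11)
T4 translate by (-1, 3, 5): (17/2, -1/2, -11) → (15/2, 5/2, -6)

T(p) = (15/2, 5/2, -6)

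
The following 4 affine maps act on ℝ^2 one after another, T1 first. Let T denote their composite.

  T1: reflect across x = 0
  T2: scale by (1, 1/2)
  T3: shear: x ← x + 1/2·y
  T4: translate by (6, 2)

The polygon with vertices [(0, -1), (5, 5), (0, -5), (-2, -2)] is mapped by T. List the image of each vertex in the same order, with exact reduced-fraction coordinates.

image vertices: (23/4, 3/2), (9/4, 9/2), (19/4, -1/2), (15/2, 1)

T1 reflect across x = 0: (0, -1) → (0, -1); (5, 5) → (-5, 5); (0, -5) → (0, -5); (-2, -2) → (2, -2)
T2 scale by (1, 1/2): (0, -1) → (0, -1/2); (-5, 5) → (-5, 5/2); (0, -5) → (0, -5/2); (2, -2) → (2, -1)
T3 shear: x ← x + 1/2·y: (0, -1/2) → (-1/4, -1/2); (-5, 5/2) → (-15/4, 5/2); (0, -5/2) → (-5/4, -5/2); (2, -1) → (3/2, -1)
T4 translate by (6, 2): (-1/4, -1/2) → (23/4, 3/2); (-15/4, 5/2) → (9/4, 9/2); (-5/4, -5/2) → (19/4, -1/2); (3/2, -1) → (15/2, 1)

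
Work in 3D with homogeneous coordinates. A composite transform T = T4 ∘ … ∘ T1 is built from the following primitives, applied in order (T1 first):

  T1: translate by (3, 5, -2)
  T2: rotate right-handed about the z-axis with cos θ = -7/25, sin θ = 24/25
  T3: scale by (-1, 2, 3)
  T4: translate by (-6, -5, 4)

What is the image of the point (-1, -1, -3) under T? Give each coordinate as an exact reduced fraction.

T1 translate by (3, 5, -2): (-1, -1, -3) → (2, 4, -5)
T2 rotate right-handed about the z-axis with cos θ = -7/25, sin θ = 24/25: (2, 4, -5) → (-22/5, 4/5, -5)
T3 scale by (-1, 2, 3): (-22/5, 4/5, -5) → (22/5, 8/5, -15)
T4 translate by (-6, -5, 4): (22/5, 8/5, -15) → (-8/5, -17/5, -11)

T(p) = (-8/5, -17/5, -11)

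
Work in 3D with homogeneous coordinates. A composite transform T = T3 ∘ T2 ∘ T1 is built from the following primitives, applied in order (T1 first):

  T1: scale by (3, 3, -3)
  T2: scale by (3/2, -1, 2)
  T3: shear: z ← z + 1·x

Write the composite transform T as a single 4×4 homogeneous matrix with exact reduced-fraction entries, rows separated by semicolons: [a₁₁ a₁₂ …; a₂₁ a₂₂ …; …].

T1 = [3 0 0 0; 0 3 0 0; 0 0 -3 0; 0 0 0 1]
T2·T1 = [9/2 0 0 0; 0 -3 0 0; 0 0 -6 0; 0 0 0 1]
T3·…·T1 = [9/2 0 0 0; 0 -3 0 0; 9/2 0 -6 0; 0 0 0 1]

T = [9/2 0 0 0; 0 -3 0 0; 9/2 0 -6 0; 0 0 0 1]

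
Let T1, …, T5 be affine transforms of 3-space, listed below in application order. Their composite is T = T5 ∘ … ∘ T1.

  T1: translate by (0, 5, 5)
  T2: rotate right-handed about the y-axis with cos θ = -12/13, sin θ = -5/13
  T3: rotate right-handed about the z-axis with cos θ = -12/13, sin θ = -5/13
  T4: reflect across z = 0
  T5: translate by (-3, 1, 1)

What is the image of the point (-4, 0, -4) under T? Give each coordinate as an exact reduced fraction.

T1 translate by (0, 5, 5): (-4, 0, -4) → (-4, 5, 1)
T2 rotate right-handed about the y-axis with cos θ = -12/13, sin θ = -5/13: (-4, 5, 1) → (43/13, 5, -32/13)
T3 rotate right-handed about the z-axis with cos θ = -12/13, sin θ = -5/13: (43/13, 5, -32/13) → (-191/169, -995/169, -32/13)
T4 reflect across z = 0: (-191/169, -995/169, -32/13) → (-191/169, -995/169, 32/13)
T5 translate by (-3, 1, 1): (-191/169, -995/169, 32/13) → (-698/169, -826/169, 45/13)

T(p) = (-698/169, -826/169, 45/13)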